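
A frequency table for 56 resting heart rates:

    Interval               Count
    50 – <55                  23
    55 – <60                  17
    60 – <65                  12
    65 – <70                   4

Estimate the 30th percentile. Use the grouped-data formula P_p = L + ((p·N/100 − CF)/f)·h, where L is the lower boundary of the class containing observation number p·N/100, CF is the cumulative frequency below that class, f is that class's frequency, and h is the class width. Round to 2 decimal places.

53.65

N = 56; target position k = 30/100 · 56 = 16.8.
Cumulative frequencies: 23, 40, 52, 56.
Observation 16.8 falls in the class 50 – <55.
L = 50, CF = 0, f = 23, h = 5.
P30 = 50 + ((16.8 − 0)/23)·5 = 50 + 3.65217 = 53.6522.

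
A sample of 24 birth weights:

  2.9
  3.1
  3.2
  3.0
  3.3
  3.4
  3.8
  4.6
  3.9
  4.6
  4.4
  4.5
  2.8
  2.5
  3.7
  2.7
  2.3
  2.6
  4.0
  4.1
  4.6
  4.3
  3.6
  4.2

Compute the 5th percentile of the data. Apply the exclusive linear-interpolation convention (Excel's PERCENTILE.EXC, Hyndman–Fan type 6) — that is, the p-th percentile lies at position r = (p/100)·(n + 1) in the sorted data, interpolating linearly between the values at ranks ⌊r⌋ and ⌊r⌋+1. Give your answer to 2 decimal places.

2.35

Sorted: 2.3, 2.5, 2.6, 2.7, 2.8, 2.9, 3.0, 3.1, 3.2, 3.3, 3.4, 3.6, 3.7, 3.8, 3.9, 4.0, 4.1, 4.2, 4.3, 4.4, 4.5, 4.6, 4.6, 4.6.
n = 24.
r = (5/100)·(24 + 1) = 1.25.
Rank 1 is 2.3 and rank 2 is 2.5.
Interpolate: 2.3 + 0.25·(2.5 − 2.3) = 2.3 + 0.25·0.2 = 2.35.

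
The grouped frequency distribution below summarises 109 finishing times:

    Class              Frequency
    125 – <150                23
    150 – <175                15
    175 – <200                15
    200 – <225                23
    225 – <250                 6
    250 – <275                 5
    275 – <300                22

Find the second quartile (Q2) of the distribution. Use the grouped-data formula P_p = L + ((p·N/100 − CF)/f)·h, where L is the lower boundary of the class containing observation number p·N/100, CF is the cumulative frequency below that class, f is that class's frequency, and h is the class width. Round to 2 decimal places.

201.63

N = 109; target position k = 50/100 · 109 = 54.5.
Cumulative frequencies: 23, 38, 53, 76, 82, 87, 109.
Observation 54.5 falls in the class 200 – <225.
L = 200, CF = 53, f = 23, h = 25.
P50 = 200 + ((54.5 − 53)/23)·25 = 200 + 1.63043 = 201.63.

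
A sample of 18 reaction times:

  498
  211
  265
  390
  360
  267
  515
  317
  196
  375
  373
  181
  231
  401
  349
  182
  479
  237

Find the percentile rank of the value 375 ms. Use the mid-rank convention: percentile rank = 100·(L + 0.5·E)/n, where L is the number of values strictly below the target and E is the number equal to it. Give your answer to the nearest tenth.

Sorted: 181, 182, 196, 211, 231, 237, 265, 267, 317, 349, 360, 373, 375, 390, 401, 479, 498, 515.
Count below 375: L = 12; count equal: E = 1; n = 18.
Percentile rank = 100·(12 + 0.5·1)/18 = 100·12.5/18 = 69.44.

69.4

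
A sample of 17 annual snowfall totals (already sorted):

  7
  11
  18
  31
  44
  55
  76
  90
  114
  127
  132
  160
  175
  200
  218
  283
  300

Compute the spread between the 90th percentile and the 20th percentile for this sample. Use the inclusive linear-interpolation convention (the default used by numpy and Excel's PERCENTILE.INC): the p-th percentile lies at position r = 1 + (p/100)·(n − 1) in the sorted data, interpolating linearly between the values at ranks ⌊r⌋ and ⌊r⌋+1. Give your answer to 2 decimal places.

n = 17.
P20: r = 4.2; ranks 4–5 are 31, 44; interpolating gives 33.6.
P90: r = 15.4; ranks 15–16 are 218, 283; interpolating gives 244.
Difference: 244 − 33.6 = 210.4.

210.40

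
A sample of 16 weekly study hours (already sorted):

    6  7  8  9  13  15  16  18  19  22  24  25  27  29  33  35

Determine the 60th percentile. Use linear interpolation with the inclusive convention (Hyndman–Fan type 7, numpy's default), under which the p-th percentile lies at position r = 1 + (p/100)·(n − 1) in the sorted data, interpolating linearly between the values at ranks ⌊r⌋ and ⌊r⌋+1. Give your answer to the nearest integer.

22

n = 16.
r = 1 + (60/100)·(16 − 1) = 1 + 9 = 10.
r is an integer, so P60 is the value at rank 10: 22.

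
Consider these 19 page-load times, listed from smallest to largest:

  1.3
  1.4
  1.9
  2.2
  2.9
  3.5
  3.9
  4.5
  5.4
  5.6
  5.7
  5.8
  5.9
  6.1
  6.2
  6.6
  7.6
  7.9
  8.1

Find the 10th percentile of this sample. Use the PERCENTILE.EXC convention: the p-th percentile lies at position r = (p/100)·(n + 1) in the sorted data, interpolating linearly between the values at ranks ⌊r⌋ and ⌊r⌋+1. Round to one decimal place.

n = 19.
r = (10/100)·(19 + 1) = 2.
r is an integer, so P10 is the value at rank 2: 1.4.

1.4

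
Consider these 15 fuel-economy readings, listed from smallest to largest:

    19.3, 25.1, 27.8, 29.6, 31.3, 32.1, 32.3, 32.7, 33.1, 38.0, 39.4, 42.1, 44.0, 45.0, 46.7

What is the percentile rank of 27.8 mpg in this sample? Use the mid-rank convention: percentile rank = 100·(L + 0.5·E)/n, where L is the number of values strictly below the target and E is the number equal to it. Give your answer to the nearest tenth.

16.7

Count below 27.8: L = 2; count equal: E = 1; n = 15.
Percentile rank = 100·(2 + 0.5·1)/15 = 100·2.5/15 = 16.67.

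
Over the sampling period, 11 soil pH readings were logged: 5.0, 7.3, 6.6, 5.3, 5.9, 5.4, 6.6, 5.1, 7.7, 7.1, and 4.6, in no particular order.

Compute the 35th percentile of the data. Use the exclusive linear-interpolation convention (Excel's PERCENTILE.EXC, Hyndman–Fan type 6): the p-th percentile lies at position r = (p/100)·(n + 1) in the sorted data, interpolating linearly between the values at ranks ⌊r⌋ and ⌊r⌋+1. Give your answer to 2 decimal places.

5.32

Sorted: 4.6, 5.0, 5.1, 5.3, 5.4, 5.9, 6.6, 6.6, 7.1, 7.3, 7.7.
n = 11.
r = (35/100)·(11 + 1) = 4.2.
Rank 4 is 5.3 and rank 5 is 5.4.
Interpolate: 5.3 + 0.2·(5.4 − 5.3) = 5.3 + 0.2·0.1 = 5.32.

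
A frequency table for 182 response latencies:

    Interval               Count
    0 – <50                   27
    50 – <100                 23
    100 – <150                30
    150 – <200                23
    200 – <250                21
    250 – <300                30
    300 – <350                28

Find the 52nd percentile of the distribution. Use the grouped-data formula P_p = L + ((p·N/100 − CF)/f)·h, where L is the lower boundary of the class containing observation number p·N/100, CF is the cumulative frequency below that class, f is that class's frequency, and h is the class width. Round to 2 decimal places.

181.83

N = 182; target position k = 52/100 · 182 = 94.64.
Cumulative frequencies: 27, 50, 80, 103, 124, 154, 182.
Observation 94.64 falls in the class 150 – <200.
L = 150, CF = 80, f = 23, h = 50.
P52 = 150 + ((94.64 − 80)/23)·50 = 150 + 31.8261 = 181.826.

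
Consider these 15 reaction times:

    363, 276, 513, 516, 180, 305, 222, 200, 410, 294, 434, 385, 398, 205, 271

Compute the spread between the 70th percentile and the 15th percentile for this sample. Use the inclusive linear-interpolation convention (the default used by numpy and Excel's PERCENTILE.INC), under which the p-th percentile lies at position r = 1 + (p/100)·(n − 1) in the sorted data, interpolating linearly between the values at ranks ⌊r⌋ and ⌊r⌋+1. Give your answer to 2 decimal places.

Sorted: 180, 200, 205, 222, 271, 276, 294, 305, 363, 385, 398, 410, 434, 513, 516.
n = 15.
P15: r = 3.1; ranks 3–4 are 205, 222; interpolating gives 206.7.
P70: r = 10.8; ranks 10–11 are 385, 398; interpolating gives 395.4.
Difference: 395.4 − 206.7 = 188.7.

188.70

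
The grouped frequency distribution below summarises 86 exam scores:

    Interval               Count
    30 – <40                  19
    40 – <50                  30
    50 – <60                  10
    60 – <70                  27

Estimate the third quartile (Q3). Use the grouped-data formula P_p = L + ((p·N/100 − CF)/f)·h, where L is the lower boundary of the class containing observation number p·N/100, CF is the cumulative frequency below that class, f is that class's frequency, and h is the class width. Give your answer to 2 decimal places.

62.04

N = 86; target position k = 75/100 · 86 = 64.5.
Cumulative frequencies: 19, 49, 59, 86.
Observation 64.5 falls in the class 60 – <70.
L = 60, CF = 59, f = 27, h = 10.
P75 = 60 + ((64.5 − 59)/27)·10 = 60 + 2.03704 = 62.037.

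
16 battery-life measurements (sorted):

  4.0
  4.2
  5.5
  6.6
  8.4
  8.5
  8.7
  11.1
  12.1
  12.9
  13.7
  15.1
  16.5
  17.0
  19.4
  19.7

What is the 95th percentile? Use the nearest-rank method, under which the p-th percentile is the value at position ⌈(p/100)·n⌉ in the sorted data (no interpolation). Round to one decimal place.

19.7

n = 16.
Position = ⌈95/100 · 16⌉ = ⌈15.2⌉ = 16.
The value at rank 16 is 19.7.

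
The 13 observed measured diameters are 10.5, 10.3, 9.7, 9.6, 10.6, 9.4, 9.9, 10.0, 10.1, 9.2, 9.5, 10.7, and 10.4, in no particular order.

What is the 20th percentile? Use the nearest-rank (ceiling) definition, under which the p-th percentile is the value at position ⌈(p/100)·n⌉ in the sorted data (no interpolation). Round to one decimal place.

Sorted: 9.2, 9.4, 9.5, 9.6, 9.7, 9.9, 10.0, 10.1, 10.3, 10.4, 10.5, 10.6, 10.7.
n = 13.
Position = ⌈20/100 · 13⌉ = ⌈2.6⌉ = 3.
The value at rank 3 is 9.5.

9.5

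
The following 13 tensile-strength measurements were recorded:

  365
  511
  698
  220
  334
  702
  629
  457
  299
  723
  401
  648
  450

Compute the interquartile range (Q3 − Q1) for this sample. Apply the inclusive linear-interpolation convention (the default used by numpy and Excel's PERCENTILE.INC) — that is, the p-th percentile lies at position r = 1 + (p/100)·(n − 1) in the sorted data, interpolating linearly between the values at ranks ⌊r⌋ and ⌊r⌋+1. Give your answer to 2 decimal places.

Sorted: 220, 299, 334, 365, 401, 450, 457, 511, 629, 648, 698, 702, 723.
n = 13.
P25: r = 4 (integer) → 365.
P75: r = 10 (integer) → 648.
Difference: 648 − 365 = 283.

283.00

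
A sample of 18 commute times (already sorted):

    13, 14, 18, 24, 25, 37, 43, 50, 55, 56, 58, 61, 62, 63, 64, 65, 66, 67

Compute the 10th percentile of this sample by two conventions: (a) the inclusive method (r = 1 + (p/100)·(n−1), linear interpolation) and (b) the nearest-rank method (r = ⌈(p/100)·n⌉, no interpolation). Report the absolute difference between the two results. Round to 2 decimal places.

n = 18.
(a) r = 2.7; between ranks 2 (14) and 3 (18): 16.8.
(b) the nearest-rank method: rank 2 → 14.
|16.8 − 14| = 2.8.

2.80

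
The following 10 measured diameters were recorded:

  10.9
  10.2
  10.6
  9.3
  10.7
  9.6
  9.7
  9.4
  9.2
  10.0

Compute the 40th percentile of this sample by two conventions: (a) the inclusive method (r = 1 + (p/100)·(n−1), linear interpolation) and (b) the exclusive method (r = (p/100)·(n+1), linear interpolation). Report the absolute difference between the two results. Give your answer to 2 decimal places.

0.02

Sorted: 9.2, 9.3, 9.4, 9.6, 9.7, 10.0, 10.2, 10.6, 10.7, 10.9.
n = 10.
(a) r = 4.6; between ranks 4 (9.6) and 5 (9.7): 9.66.
(b) r = 4.4; between ranks 4 (9.6) and 5 (9.7): 9.64.
|9.66 − 9.64| = 0.02.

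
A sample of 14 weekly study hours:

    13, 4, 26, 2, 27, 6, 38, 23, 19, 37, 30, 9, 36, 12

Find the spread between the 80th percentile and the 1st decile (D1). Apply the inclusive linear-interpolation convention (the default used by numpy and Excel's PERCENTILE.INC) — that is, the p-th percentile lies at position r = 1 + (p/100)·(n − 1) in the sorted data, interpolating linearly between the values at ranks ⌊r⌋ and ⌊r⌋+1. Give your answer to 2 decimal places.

Sorted: 2, 4, 6, 9, 12, 13, 19, 23, 26, 27, 30, 36, 37, 38.
n = 14.
P10: r = 2.3; ranks 2–3 are 4, 6; interpolating gives 4.6.
P80: r = 11.4; ranks 11–12 are 30, 36; interpolating gives 32.4.
Difference: 32.4 − 4.6 = 27.8.

27.80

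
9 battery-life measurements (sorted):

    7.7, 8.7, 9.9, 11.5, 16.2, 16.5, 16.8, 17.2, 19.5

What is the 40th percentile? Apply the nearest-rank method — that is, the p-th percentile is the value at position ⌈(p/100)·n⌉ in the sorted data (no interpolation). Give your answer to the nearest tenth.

n = 9.
Position = ⌈40/100 · 9⌉ = ⌈3.6⌉ = 4.
The value at rank 4 is 11.5.

11.5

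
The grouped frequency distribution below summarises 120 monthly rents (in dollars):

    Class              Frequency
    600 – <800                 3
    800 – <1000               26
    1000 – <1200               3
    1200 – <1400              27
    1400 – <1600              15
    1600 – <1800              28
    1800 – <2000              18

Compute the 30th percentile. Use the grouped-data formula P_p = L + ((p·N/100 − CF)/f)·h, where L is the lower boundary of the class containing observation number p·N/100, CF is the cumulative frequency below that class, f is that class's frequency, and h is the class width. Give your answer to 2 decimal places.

1229.63

N = 120; target position k = 30/100 · 120 = 36.
Cumulative frequencies: 3, 29, 32, 59, 74, 102, 120.
Observation 36 falls in the class 1200 – <1400.
L = 1200, CF = 32, f = 27, h = 200.
P30 = 1200 + ((36 − 32)/27)·200 = 1200 + 29.6296 = 1229.63.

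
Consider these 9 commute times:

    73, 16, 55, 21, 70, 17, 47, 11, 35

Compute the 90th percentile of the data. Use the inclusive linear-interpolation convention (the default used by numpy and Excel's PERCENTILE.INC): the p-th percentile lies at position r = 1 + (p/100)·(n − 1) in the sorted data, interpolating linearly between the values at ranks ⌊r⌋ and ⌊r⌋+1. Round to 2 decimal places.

Sorted: 11, 16, 17, 21, 35, 47, 55, 70, 73.
n = 9.
r = 1 + (90/100)·(9 − 1) = 1 + 7.2 = 8.2.
Rank 8 is 70 and rank 9 is 73.
Interpolate: 70 + 0.2·(73 − 70) = 70 + 0.2·3 = 70.6.

70.60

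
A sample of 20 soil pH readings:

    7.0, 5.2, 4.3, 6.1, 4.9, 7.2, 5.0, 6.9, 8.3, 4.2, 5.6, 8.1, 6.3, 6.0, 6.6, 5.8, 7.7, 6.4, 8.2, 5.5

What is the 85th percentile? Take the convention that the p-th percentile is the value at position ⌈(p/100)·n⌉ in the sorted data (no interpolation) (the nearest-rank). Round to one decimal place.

7.7

Sorted: 4.2, 4.3, 4.9, 5.0, 5.2, 5.5, 5.6, 5.8, 6.0, 6.1, 6.3, 6.4, 6.6, 6.9, 7.0, 7.2, 7.7, 8.1, 8.2, 8.3.
n = 20.
Position = ⌈85/100 · 20⌉ = ⌈17⌉ = 17.
The value at rank 17 is 7.7.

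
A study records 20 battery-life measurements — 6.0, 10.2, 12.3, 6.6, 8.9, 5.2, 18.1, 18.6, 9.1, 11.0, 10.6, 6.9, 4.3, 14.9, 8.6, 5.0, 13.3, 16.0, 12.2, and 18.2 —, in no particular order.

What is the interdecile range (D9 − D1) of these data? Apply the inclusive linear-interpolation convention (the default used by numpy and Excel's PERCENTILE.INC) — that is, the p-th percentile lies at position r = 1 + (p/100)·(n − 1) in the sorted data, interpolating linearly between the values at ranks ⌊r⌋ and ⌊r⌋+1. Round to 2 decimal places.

Sorted: 4.3, 5.0, 5.2, 6.0, 6.6, 6.9, 8.6, 8.9, 9.1, 10.2, 10.6, 11.0, 12.2, 12.3, 13.3, 14.9, 16.0, 18.1, 18.2, 18.6.
n = 20.
P10: r = 2.9; ranks 2–3 are 5.0, 5.2; interpolating gives 5.18.
P90: r = 18.1; ranks 18–19 are 18.1, 18.2; interpolating gives 18.11.
Difference: 18.11 − 5.18 = 12.93.

12.93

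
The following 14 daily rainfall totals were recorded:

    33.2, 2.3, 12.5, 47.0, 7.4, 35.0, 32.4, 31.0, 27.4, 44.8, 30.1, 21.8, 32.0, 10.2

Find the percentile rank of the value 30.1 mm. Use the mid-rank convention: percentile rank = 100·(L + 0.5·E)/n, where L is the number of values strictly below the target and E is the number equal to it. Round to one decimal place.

46.4

Sorted: 2.3, 7.4, 10.2, 12.5, 21.8, 27.4, 30.1, 31.0, 32.0, 32.4, 33.2, 35.0, 44.8, 47.0.
Count below 30.1: L = 6; count equal: E = 1; n = 14.
Percentile rank = 100·(6 + 0.5·1)/14 = 100·6.5/14 = 46.43.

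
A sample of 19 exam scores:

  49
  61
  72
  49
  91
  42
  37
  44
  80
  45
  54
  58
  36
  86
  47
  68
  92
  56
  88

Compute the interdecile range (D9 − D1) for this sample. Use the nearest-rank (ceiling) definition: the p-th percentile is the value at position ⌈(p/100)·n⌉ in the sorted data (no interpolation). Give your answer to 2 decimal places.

54.00

Sorted: 36, 37, 42, 44, 45, 47, 49, 49, 54, 56, 58, 61, 68, 72, 80, 86, 88, 91, 92.
n = 19.
P10: rank ⌈10/100·19⌉ = 2 → 37.
P90: rank ⌈90/100·19⌉ = 18 → 91.
Difference: 91 − 37 = 54.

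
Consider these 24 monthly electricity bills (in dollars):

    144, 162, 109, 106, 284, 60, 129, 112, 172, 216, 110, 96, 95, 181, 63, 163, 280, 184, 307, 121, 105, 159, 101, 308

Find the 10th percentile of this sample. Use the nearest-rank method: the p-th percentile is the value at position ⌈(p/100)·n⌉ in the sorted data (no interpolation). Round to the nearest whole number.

95

Sorted: 60, 63, 95, 96, 101, 105, 106, 109, 110, 112, 121, 129, 144, 159, 162, 163, 172, 181, 184, 216, 280, 284, 307, 308.
n = 24.
Position = ⌈10/100 · 24⌉ = ⌈2.4⌉ = 3.
The value at rank 3 is 95.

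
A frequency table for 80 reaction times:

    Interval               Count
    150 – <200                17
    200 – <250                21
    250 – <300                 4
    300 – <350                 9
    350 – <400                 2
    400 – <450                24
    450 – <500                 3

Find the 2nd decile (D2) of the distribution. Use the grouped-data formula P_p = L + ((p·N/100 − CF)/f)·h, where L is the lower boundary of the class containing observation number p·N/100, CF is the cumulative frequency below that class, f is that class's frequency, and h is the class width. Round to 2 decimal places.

N = 80; target position k = 20/100 · 80 = 16.
Cumulative frequencies: 17, 38, 42, 51, 53, 77, 80.
Observation 16 falls in the class 150 – <200.
L = 150, CF = 0, f = 17, h = 50.
P20 = 150 + ((16 − 0)/17)·50 = 150 + 47.0588 = 197.059.

197.06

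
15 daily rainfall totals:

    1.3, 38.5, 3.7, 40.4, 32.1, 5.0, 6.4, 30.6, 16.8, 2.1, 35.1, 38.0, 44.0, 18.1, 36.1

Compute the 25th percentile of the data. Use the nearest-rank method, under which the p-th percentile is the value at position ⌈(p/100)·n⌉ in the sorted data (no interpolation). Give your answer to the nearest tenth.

5.0

Sorted: 1.3, 2.1, 3.7, 5.0, 6.4, 16.8, 18.1, 30.6, 32.1, 35.1, 36.1, 38.0, 38.5, 40.4, 44.0.
n = 15.
Position = ⌈25/100 · 15⌉ = ⌈3.75⌉ = 4.
The value at rank 4 is 5.0.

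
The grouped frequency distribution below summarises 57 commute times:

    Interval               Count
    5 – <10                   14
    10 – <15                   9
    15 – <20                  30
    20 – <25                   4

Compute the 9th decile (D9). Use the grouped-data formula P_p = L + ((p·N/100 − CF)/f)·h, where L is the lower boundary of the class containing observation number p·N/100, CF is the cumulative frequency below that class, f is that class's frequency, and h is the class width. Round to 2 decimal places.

19.72

N = 57; target position k = 90/100 · 57 = 51.3.
Cumulative frequencies: 14, 23, 53, 57.
Observation 51.3 falls in the class 15 – <20.
L = 15, CF = 23, f = 30, h = 5.
P90 = 15 + ((51.3 − 23)/30)·5 = 15 + 4.71667 = 19.7167.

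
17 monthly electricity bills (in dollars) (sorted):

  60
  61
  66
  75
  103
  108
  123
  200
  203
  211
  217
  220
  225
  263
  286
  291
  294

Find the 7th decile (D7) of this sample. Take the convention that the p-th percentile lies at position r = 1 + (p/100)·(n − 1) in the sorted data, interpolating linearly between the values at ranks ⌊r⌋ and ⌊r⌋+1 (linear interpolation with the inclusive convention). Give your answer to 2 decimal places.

n = 17.
r = 1 + (70/100)·(17 − 1) = 1 + 11.2 = 12.2.
Rank 12 is 220 and rank 13 is 225.
Interpolate: 220 + 0.2·(225 − 220) = 220 + 0.2·5 = 221.

221.00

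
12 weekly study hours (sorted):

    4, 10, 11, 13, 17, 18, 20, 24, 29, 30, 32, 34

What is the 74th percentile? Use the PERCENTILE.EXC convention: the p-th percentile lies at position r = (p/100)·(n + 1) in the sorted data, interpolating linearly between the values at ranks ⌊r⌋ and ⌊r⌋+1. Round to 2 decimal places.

n = 12.
r = (74/100)·(12 + 1) = 9.62.
Rank 9 is 29 and rank 10 is 30.
Interpolate: 29 + 0.62·(30 − 29) = 29 + 0.62·1 = 29.62.

29.62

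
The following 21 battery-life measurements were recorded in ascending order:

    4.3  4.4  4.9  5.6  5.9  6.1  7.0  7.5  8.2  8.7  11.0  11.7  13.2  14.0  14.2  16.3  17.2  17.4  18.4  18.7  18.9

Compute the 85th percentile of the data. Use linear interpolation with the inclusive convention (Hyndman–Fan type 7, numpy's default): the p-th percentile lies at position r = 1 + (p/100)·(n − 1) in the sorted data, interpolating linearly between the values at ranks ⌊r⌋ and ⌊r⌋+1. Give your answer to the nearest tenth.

n = 21.
r = 1 + (85/100)·(21 − 1) = 1 + 17 = 18.
r is an integer, so P85 is the value at rank 18: 17.4.

17.4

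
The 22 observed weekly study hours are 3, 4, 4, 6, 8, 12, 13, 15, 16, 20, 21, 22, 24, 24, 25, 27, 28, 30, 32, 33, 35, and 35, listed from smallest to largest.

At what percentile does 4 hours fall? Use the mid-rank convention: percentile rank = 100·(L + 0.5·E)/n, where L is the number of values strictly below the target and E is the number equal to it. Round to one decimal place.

9.1

Count below 4: L = 1; count equal: E = 2; n = 22.
Percentile rank = 100·(1 + 0.5·2)/22 = 100·2/22 = 9.091.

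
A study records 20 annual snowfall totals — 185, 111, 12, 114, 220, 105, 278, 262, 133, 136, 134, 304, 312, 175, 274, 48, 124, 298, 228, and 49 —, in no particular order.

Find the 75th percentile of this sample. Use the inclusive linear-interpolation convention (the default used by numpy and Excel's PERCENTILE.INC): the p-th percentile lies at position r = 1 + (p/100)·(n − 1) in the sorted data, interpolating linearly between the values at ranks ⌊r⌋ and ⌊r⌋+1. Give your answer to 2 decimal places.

Sorted: 12, 48, 49, 105, 111, 114, 124, 133, 134, 136, 175, 185, 220, 228, 262, 274, 278, 298, 304, 312.
n = 20.
r = 1 + (75/100)·(20 − 1) = 1 + 14.25 = 15.25.
Rank 15 is 262 and rank 16 is 274.
Interpolate: 262 + 0.25·(274 − 262) = 262 + 0.25·12 = 265.

265.00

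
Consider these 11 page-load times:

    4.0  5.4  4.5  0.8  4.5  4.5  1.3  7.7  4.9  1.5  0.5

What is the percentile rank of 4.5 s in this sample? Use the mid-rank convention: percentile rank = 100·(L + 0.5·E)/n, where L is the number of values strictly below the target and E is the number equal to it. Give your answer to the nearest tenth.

Sorted: 0.5, 0.8, 1.3, 1.5, 4.0, 4.5, 4.5, 4.5, 4.9, 5.4, 7.7.
Count below 4.5: L = 5; count equal: E = 3; n = 11.
Percentile rank = 100·(5 + 0.5·3)/11 = 100·6.5/11 = 59.09.

59.1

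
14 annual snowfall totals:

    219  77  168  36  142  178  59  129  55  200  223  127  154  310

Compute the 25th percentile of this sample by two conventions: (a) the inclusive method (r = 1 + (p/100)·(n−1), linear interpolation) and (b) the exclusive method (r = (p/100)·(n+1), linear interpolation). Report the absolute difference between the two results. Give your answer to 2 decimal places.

17.00

Sorted: 36, 55, 59, 77, 127, 129, 142, 154, 168, 178, 200, 219, 223, 310.
n = 14.
(a) r = 4.25; between ranks 4 (77) and 5 (127): 89.5.
(b) r = 3.75; between ranks 3 (59) and 4 (77): 72.5.
|89.5 − 72.5| = 17.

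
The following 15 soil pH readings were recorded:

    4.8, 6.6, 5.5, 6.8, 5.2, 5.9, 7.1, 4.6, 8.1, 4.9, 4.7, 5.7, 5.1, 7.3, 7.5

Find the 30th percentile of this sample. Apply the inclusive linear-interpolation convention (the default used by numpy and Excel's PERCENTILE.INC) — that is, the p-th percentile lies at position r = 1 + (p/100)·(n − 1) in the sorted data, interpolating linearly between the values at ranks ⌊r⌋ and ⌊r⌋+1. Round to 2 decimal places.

Sorted: 4.6, 4.7, 4.8, 4.9, 5.1, 5.2, 5.5, 5.7, 5.9, 6.6, 6.8, 7.1, 7.3, 7.5, 8.1.
n = 15.
r = 1 + (30/100)·(15 − 1) = 1 + 4.2 = 5.2.
Rank 5 is 5.1 and rank 6 is 5.2.
Interpolate: 5.1 + 0.2·(5.2 − 5.1) = 5.1 + 0.2·0.1 = 5.12.

5.12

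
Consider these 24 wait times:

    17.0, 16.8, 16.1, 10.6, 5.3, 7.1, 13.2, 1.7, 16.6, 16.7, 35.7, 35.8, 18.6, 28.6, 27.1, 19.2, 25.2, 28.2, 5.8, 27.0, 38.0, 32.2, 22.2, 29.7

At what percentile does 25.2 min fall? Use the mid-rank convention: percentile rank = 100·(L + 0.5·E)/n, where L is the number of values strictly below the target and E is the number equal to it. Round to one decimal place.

60.4

Sorted: 1.7, 5.3, 5.8, 7.1, 10.6, 13.2, 16.1, 16.6, 16.7, 16.8, 17.0, 18.6, 19.2, 22.2, 25.2, 27.0, 27.1, 28.2, 28.6, 29.7, 32.2, 35.7, 35.8, 38.0.
Count below 25.2: L = 14; count equal: E = 1; n = 24.
Percentile rank = 100·(14 + 0.5·1)/24 = 100·14.5/24 = 60.42.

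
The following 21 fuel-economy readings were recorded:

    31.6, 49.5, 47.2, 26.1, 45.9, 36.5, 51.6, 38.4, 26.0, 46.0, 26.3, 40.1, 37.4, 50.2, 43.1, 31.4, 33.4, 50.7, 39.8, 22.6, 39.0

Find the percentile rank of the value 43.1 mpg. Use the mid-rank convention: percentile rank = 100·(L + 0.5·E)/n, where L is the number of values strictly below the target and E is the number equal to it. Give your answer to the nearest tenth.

64.3

Sorted: 22.6, 26.0, 26.1, 26.3, 31.4, 31.6, 33.4, 36.5, 37.4, 38.4, 39.0, 39.8, 40.1, 43.1, 45.9, 46.0, 47.2, 49.5, 50.2, 50.7, 51.6.
Count below 43.1: L = 13; count equal: E = 1; n = 21.
Percentile rank = 100·(13 + 0.5·1)/21 = 100·13.5/21 = 64.29.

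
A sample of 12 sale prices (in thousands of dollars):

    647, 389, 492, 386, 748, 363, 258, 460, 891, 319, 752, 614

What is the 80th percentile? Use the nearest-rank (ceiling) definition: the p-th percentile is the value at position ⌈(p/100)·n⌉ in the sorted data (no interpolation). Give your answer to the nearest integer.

748

Sorted: 258, 319, 363, 386, 389, 460, 492, 614, 647, 748, 752, 891.
n = 12.
Position = ⌈80/100 · 12⌉ = ⌈9.6⌉ = 10.
The value at rank 10 is 748.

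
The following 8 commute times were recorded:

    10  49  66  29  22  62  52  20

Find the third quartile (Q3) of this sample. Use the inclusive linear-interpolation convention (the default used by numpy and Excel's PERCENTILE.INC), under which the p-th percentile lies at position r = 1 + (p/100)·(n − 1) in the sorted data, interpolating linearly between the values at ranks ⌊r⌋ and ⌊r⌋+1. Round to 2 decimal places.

Sorted: 10, 20, 22, 29, 49, 52, 62, 66.
n = 8.
r = 1 + (75/100)·(8 − 1) = 1 + 5.25 = 6.25.
Rank 6 is 52 and rank 7 is 62.
Interpolate: 52 + 0.25·(62 − 52) = 52 + 0.25·10 = 54.5.

54.50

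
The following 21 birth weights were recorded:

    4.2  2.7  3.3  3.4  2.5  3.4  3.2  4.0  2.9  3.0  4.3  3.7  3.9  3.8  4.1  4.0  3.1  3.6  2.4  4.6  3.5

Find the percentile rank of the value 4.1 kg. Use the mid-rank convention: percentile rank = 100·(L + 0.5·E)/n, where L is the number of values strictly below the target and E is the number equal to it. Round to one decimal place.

Sorted: 2.4, 2.5, 2.7, 2.9, 3.0, 3.1, 3.2, 3.3, 3.4, 3.4, 3.5, 3.6, 3.7, 3.8, 3.9, 4.0, 4.0, 4.1, 4.2, 4.3, 4.6.
Count below 4.1: L = 17; count equal: E = 1; n = 21.
Percentile rank = 100·(17 + 0.5·1)/21 = 100·17.5/21 = 83.33.

83.3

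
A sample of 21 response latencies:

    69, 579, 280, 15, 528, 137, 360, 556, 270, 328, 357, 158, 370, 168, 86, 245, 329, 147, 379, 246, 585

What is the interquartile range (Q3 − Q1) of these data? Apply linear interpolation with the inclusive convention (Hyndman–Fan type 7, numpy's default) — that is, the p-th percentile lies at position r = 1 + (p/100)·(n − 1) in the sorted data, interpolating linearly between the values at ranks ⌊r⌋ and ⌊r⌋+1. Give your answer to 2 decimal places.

212.00

Sorted: 15, 69, 86, 137, 147, 158, 168, 245, 246, 270, 280, 328, 329, 357, 360, 370, 379, 528, 556, 579, 585.
n = 21.
P25: r = 6 (integer) → 158.
P75: r = 16 (integer) → 370.
Difference: 370 − 158 = 212.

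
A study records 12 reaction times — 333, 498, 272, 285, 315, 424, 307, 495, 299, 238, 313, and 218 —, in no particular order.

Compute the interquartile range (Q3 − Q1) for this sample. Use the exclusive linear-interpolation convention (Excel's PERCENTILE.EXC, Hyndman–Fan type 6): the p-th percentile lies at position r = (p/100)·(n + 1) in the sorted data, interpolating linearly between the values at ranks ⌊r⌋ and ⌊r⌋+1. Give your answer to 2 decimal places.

Sorted: 218, 238, 272, 285, 299, 307, 313, 315, 333, 424, 495, 498.
n = 12.
P25: r = 3.25; ranks 3–4 are 272, 285; interpolating gives 275.25.
P75: r = 9.75; ranks 9–10 are 333, 424; interpolating gives 401.25.
Difference: 401.25 − 275.25 = 126.

126.00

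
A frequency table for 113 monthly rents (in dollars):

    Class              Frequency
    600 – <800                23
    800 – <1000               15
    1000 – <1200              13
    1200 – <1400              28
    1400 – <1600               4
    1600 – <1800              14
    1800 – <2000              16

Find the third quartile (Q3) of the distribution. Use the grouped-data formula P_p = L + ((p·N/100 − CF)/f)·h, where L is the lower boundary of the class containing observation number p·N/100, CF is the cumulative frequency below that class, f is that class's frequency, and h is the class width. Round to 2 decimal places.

N = 113; target position k = 75/100 · 113 = 84.75.
Cumulative frequencies: 23, 38, 51, 79, 83, 97, 113.
Observation 84.75 falls in the class 1600 – <1800.
L = 1600, CF = 83, f = 14, h = 200.
P75 = 1600 + ((84.75 − 83)/14)·200 = 1600 + 25 = 1625.

1625.00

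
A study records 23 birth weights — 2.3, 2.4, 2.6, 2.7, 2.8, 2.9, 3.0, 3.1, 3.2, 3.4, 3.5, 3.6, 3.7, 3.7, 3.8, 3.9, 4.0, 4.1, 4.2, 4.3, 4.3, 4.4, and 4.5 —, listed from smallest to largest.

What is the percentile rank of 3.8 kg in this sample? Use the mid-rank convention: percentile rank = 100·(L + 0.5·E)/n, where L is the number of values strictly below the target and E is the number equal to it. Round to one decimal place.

63.0

Count below 3.8: L = 14; count equal: E = 1; n = 23.
Percentile rank = 100·(14 + 0.5·1)/23 = 100·14.5/23 = 63.04.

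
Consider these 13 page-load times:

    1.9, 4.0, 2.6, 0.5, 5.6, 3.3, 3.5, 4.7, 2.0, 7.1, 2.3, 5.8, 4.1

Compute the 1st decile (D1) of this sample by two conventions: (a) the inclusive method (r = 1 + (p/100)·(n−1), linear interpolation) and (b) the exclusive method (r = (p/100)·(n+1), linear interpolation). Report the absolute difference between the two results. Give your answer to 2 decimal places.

Sorted: 0.5, 1.9, 2.0, 2.3, 2.6, 3.3, 3.5, 4.0, 4.1, 4.7, 5.6, 5.8, 7.1.
n = 13.
(a) r = 2.2; between ranks 2 (1.9) and 3 (2.0): 1.92.
(b) r = 1.4; between ranks 1 (0.5) and 2 (1.9): 1.06.
|1.92 − 1.06| = 0.86.

0.86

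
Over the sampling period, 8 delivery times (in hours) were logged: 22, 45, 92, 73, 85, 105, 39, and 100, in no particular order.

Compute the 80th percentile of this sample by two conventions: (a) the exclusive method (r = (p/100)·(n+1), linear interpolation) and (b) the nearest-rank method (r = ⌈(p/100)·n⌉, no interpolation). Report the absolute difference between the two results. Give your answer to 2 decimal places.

Sorted: 22, 39, 45, 73, 85, 92, 100, 105.
n = 8.
(a) r = 7.2; between ranks 7 (100) and 8 (105): 101.
(b) the nearest-rank method: rank 7 → 100.
|101 − 100| = 1.

1.00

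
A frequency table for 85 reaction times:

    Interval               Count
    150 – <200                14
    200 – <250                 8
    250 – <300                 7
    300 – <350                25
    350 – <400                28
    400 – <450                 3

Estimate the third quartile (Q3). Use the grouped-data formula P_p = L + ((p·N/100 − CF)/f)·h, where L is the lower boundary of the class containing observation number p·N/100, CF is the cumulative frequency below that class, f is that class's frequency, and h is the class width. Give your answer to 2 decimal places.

367.41

N = 85; target position k = 75/100 · 85 = 63.75.
Cumulative frequencies: 14, 22, 29, 54, 82, 85.
Observation 63.75 falls in the class 350 – <400.
L = 350, CF = 54, f = 28, h = 50.
P75 = 350 + ((63.75 − 54)/28)·50 = 350 + 17.4107 = 367.411.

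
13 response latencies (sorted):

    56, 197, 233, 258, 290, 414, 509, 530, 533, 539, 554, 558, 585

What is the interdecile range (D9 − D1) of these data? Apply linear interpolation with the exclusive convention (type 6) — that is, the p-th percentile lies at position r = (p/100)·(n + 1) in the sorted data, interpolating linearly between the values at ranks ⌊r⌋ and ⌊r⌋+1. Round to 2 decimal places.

n = 13.
P10: r = 1.4; ranks 1–2 are 56, 197; interpolating gives 112.4.
P90: r = 12.6; ranks 12–13 are 558, 585; interpolating gives 574.2.
Difference: 574.2 − 112.4 = 461.8.

461.80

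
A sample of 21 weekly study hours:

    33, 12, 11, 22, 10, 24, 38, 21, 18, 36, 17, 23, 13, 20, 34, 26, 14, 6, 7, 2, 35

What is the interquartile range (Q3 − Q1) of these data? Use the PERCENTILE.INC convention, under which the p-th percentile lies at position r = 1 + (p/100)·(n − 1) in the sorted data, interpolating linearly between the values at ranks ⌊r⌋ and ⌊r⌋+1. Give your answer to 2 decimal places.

Sorted: 2, 6, 7, 10, 11, 12, 13, 14, 17, 18, 20, 21, 22, 23, 24, 26, 33, 34, 35, 36, 38.
n = 21.
P25: r = 6 (integer) → 12.
P75: r = 16 (integer) → 26.
Difference: 26 − 12 = 14.

14.00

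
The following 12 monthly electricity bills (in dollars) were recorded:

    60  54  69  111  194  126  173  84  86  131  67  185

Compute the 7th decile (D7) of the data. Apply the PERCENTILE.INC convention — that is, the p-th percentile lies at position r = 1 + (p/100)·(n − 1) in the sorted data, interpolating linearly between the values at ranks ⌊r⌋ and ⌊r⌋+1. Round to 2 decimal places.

Sorted: 54, 60, 67, 69, 84, 86, 111, 126, 131, 173, 185, 194.
n = 12.
r = 1 + (70/100)·(12 − 1) = 1 + 7.7 = 8.7.
Rank 8 is 126 and rank 9 is 131.
Interpolate: 126 + 0.7·(131 − 126) = 126 + 0.7·5 = 129.5.

129.50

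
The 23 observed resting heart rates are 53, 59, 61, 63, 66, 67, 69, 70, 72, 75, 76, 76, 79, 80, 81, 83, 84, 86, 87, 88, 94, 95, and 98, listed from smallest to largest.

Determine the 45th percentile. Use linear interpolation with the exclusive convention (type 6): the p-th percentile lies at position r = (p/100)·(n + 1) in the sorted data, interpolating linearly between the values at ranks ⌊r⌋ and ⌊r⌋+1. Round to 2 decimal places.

75.80

n = 23.
r = (45/100)·(23 + 1) = 10.8.
Rank 10 is 75 and rank 11 is 76.
Interpolate: 75 + 0.8·(76 − 75) = 75 + 0.8·1 = 75.8.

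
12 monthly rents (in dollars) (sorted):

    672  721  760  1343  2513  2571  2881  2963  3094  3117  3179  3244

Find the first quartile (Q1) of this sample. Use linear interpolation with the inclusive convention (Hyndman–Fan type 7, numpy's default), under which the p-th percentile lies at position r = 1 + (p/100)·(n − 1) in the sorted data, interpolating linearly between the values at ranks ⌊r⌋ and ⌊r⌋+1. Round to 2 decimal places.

1197.25

n = 12.
r = 1 + (25/100)·(12 − 1) = 1 + 2.75 = 3.75.
Rank 3 is 760 and rank 4 is 1343.
Interpolate: 760 + 0.75·(1343 − 760) = 760 + 0.75·583 = 1197.25.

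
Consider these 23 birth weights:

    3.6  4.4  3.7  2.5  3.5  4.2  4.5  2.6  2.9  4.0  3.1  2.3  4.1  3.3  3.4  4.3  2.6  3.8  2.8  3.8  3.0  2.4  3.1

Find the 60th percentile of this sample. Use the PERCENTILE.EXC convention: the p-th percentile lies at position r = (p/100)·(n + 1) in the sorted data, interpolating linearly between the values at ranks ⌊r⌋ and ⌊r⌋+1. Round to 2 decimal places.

Sorted: 2.3, 2.4, 2.5, 2.6, 2.6, 2.8, 2.9, 3.0, 3.1, 3.1, 3.3, 3.4, 3.5, 3.6, 3.7, 3.8, 3.8, 4.0, 4.1, 4.2, 4.3, 4.4, 4.5.
n = 23.
r = (60/100)·(23 + 1) = 14.4.
Rank 14 is 3.6 and rank 15 is 3.7.
Interpolate: 3.6 + 0.4·(3.7 − 3.6) = 3.6 + 0.4·0.1 = 3.64.

3.64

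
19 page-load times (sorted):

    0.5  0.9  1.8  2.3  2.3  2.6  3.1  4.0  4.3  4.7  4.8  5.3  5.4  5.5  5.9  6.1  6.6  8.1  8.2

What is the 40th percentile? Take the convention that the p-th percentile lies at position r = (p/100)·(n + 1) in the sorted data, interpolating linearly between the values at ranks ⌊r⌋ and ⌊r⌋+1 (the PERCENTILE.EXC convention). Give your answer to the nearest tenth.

4.0

n = 19.
r = (40/100)·(19 + 1) = 8.
r is an integer, so P40 is the value at rank 8: 4.0.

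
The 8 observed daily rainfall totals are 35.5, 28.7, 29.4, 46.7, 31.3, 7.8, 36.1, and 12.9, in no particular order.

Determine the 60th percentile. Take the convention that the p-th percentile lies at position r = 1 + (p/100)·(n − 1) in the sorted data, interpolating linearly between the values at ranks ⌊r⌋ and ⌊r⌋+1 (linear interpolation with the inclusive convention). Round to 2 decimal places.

Sorted: 7.8, 12.9, 28.7, 29.4, 31.3, 35.5, 36.1, 46.7.
n = 8.
r = 1 + (60/100)·(8 − 1) = 1 + 4.2 = 5.2.
Rank 5 is 31.3 and rank 6 is 35.5.
Interpolate: 31.3 + 0.2·(35.5 − 31.3) = 31.3 + 0.2·4.2 = 32.14.

32.14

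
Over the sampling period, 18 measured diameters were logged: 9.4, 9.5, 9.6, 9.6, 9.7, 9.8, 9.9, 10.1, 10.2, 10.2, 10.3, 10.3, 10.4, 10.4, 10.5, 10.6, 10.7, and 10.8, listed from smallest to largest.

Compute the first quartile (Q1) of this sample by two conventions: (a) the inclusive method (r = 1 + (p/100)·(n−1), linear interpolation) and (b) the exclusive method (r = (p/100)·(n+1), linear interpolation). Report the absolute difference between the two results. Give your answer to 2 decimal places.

0.05

n = 18.
(a) r = 5.25; between ranks 5 (9.7) and 6 (9.8): 9.725.
(b) r = 4.75; between ranks 4 (9.6) and 5 (9.7): 9.675.
|9.725 − 9.675| = 0.05.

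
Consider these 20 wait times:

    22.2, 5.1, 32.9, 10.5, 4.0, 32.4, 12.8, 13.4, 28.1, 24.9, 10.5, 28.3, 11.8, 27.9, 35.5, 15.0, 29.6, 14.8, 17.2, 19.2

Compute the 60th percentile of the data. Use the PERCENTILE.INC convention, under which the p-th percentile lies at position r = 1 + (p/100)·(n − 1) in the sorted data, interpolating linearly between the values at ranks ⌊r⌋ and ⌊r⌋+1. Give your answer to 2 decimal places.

Sorted: 4.0, 5.1, 10.5, 10.5, 11.8, 12.8, 13.4, 14.8, 15.0, 17.2, 19.2, 22.2, 24.9, 27.9, 28.1, 28.3, 29.6, 32.4, 32.9, 35.5.
n = 20.
r = 1 + (60/100)·(20 − 1) = 1 + 11.4 = 12.4.
Rank 12 is 22.2 and rank 13 is 24.9.
Interpolate: 22.2 + 0.4·(24.9 − 22.2) = 22.2 + 0.4·2.7 = 23.28.

23.28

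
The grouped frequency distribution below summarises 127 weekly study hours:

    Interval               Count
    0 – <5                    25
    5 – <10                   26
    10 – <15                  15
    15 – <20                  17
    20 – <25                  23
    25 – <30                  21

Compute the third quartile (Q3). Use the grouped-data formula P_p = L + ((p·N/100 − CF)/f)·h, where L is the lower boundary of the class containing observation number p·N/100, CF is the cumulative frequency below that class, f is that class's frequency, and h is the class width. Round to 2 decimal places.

22.66

N = 127; target position k = 75/100 · 127 = 95.25.
Cumulative frequencies: 25, 51, 66, 83, 106, 127.
Observation 95.25 falls in the class 20 – <25.
L = 20, CF = 83, f = 23, h = 5.
P75 = 20 + ((95.25 − 83)/23)·5 = 20 + 2.66304 = 22.663.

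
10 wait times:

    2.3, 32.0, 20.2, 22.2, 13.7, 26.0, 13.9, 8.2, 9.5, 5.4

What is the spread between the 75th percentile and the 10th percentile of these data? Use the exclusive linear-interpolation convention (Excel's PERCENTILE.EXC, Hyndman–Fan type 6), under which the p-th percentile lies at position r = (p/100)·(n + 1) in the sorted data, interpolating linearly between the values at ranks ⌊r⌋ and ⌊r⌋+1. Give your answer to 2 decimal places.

20.54

Sorted: 2.3, 5.4, 8.2, 9.5, 13.7, 13.9, 20.2, 22.2, 26.0, 32.0.
n = 10.
P10: r = 1.1; ranks 1–2 are 2.3, 5.4; interpolating gives 2.61.
P75: r = 8.25; ranks 8–9 are 22.2, 26.0; interpolating gives 23.15.
Difference: 23.15 − 2.61 = 20.54.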